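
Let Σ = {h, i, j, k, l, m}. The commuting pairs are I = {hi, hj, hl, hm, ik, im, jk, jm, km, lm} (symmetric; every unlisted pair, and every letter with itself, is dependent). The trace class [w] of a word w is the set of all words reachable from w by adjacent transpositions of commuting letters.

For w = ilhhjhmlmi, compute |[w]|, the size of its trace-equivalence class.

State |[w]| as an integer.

#0=i has no predecessor
#1=l depends on [0:i]
#2=h has no predecessor
#3=h depends on [2:h]
#4=j depends on [1:l]
#5=h depends on [3:h]
#6=m has no predecessor
#7=l depends on [4:j]
#8=m depends on [6:m]
#9=i depends on [7:l]
sources: [0:i, 2:h, 6:m]
N(rest) = Σ N(rest − s) over sources s of rest; N(one piece) = 1:
  size 1 → [5]=1  [8]=1  [9]=1
  size 2 → [3,5]=1  [5,8]=2  [5,9]=2  [6,8]=1  [7,9]=1  [8,9]=2
  size 3 → [2,3,5]=1  [3,5,8]=3  [3,5,9]=3  [4,7,9]=1  [5,6,8]=3  [5,7,9]=3  [5,8,9]=6  [6,8,9]=3  [7,8,9]=3
  size 4 → [1,4,7,9]=1  [2,3,5,8]=4  [2,3,5,9]=4  [3,5,6,8]=6  [3,5,7,9]=6  [3,5,8,9]=12  [4,5,7,9]=4  [4,7,8,9]=4  [5,6,8,9]=12  [5,7,8,9]=12  [6,7,8,9]=6
  size 5 → [0,1,4,7,9]=1  [1,4,5,7,9]=5  [1,4,7,8,9]=5  [2,3,5,6,8]=10  [2,3,5,7,9]=10  [2,3,5,8,9]=20  [3,4,5,7,9]=10  [3,5,6,8,9]=30  [3,5,7,8,9]=30  [4,5,7,8,9]=20  [4,6,7,8,9]=10  [5,6,7,8,9]=30
  size 6 → [0,1,4,5,7,9]=6  [0,1,4,7,8,9]=6  [1,3,4,5,7,9]=15  [1,4,5,7,8,9]=30  [1,4,6,7,8,9]=15  [2,3,4,5,7,9]=20  [2,3,5,6,8,9]=60  [2,3,5,7,8,9]=60  [3,4,5,7,8,9]=60  [3,5,6,7,8,9]=90  [4,5,6,7,8,9]=60
  size 7 → [0,1,3,4,5,7,9]=21  [0,1,4,5,7,8,9]=42  [0,1,4,6,7,8,9]=21  [1,2,3,4,5,7,9]=35  [1,3,4,5,7,8,9]=105  [1,4,5,6,7,8,9]=105  [2,3,4,5,7,8,9]=140  [2,3,5,6,7,8,9]=210  [3,4,5,6,7,8,9]=210
  size 8 → [0,1,2,3,4,5,7,9]=56  [0,1,3,4,5,7,8,9]=168  [0,1,4,5,6,7,8,9]=168  [1,2,3,4,5,7,8,9]=280  [1,3,4,5,6,7,8,9]=420  [2,3,4,5,6,7,8,9]=560
  first=0(i) contributes 1260
  first=2(h) contributes 756
  first=6(m) contributes 504
|[w]| = 2520

2520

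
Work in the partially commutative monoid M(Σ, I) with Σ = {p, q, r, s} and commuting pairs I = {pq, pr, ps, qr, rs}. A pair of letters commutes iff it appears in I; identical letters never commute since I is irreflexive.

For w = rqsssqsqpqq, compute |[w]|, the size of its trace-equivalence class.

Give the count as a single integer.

0(r) covers ∅
1(q) covers ∅
2(s) covers 1:q
3(s) covers 2:s
4(s) covers 3:s
5(q) covers 4:s
6(s) covers 5:q
7(q) covers 6:s
8(p) covers ∅
9(q) covers 7:q
10(q) covers 9:q
floor of heap: 0:r, 1:q, 8:p
completions by unplaced set U, small U first (add the entries for U minus each lowest piece of U):
  |U|=1: {0}:1  {8}:1  {10}:1
  |U|=2: {0,8}:2  {0,10}:2  {8,10}:2  {9,10}:1
  |U|=3: {0,8,10}:6  {0,9,10}:3  {7,9,10}:1  {8,9,10}:3
  |U|=4: {0,7,9,10}:4  {0,8,9,10}:12  {6,7,9,10}:1  {7,8,9,10}:4
  |U|=5: {0,6,7,9,10}:5  {0,7,8,9,10}:20  {5,6,7,9,10}:1  {6,7,8,9,10}:5
  |U|=6: {0,5,6,7,9,10}:6  {0,6,7,8,9,10}:30  {4,5,6,7,9,10}:1  {5,6,7,8,9,10}:6
  |U|=7: {0,4,5,6,7,9,10}:7  {0,5,6,7,8,9,10}:42  {3,4,5,6,7,9,10}:1  {4,5,6,7,8,9,10}:7
  |U|=8: {0,3,4,5,6,7,9,10}:8  {0,4,5,6,7,8,9,10}:56  {2,3,4,5,6,7,9,10}:1  {3,4,5,6,7,8,9,10}:8
  |U|=9: {0,2,3,4,5,6,7,9,10}:9  {0,3,4,5,6,7,8,9,10}:72  {1,2,3,4,5,6,7,9,10}:1  {2,3,4,5,6,7,8,9,10}:9
  start at 0(r): 10
  start at 1(q): 90
  start at 8(p): 10
sum over floor = 110

110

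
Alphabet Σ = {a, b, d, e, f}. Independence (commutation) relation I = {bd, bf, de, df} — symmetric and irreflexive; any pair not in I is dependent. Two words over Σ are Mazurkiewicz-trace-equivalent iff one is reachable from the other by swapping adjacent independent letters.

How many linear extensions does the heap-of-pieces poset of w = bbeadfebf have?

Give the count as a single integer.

#0=b has no predecessor
#1=b depends on [0:b]
#2=e depends on [1:b]
#3=a depends on [2:e]
#4=d depends on [3:a]
#5=f depends on [3:a]
#6=e depends on [5:f]
#7=b depends on [6:e]
#8=f depends on [6:e]
sources: [0:b]
N(rest) = Σ N(rest − s) over sources s of rest; N(one piece) = 1:
  size 1 → [4]=1  [7]=1  [8]=1
  size 2 → [4,7]=2  [4,8]=2  [7,8]=2
  size 3 → [4,7,8]=6  [6,7,8]=2
  size 4 → [4,6,7,8]=8  [5,6,7,8]=2
  size 5 → [4,5,6,7,8]=10
  size 6 → [3,4,5,6,7,8]=10
  size 7 → [2,3,4,5,6,7,8]=10
  first=0(b) contributes 10

10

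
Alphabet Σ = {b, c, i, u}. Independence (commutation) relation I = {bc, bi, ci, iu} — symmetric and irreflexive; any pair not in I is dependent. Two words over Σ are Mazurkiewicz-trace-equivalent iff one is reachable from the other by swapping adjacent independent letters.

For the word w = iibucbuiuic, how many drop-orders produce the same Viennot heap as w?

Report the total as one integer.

660

#0=i has no predecessor
#1=i depends on [0:i]
#2=b has no predecessor
#3=u depends on [2:b]
#4=c depends on [3:u]
#5=b depends on [3:u]
#6=u depends on [4:c, 5:b]
#7=i depends on [1:i]
#8=u depends on [6:u]
#9=i depends on [7:i]
#10=c depends on [8:u]
sources: [0:i, 2:b]
N(rest) = Σ N(rest − s) over sources s of rest; N(one piece) = 1:
  size 1 → [9]=1  [10]=1
  size 2 → [7,9]=1  [8,10]=1  [9,10]=2
  size 3 → [1,7,9]=1  [6,8,10]=1  [7,9,10]=3  [8,9,10]=3
  size 4 → [0,1,7,9]=1  [1,7,9,10]=4  [4,6,8,10]=1  [5,6,8,10]=1  [6,8,9,10]=4  [7,8,9,10]=6
  size 5 → [0,1,7,9,10]=5  [1,7,8,9,10]=10  [4,5,6,8,10]=2  [4,6,8,9,10]=5  [5,6,8,9,10]=5  [6,7,8,9,10]=10
  size 6 → [0,1,7,8,9,10]=15  [1,6,7,8,9,10]=20  [3,4,5,6,8,10]=2  [4,5,6,8,9,10]=12  [4,6,7,8,9,10]=15  [5,6,7,8,9,10]=15
  size 7 → [0,1,6,7,8,9,10]=35  [1,4,6,7,8,9,10]=35  [1,5,6,7,8,9,10]=35  [2,3,4,5,6,8,10]=2  [3,4,5,6,8,9,10]=14  [4,5,6,7,8,9,10]=42
  size 8 → [0,1,4,6,7,8,9,10]=70  [0,1,5,6,7,8,9,10]=70  [1,4,5,6,7,8,9,10]=112  [2,3,4,5,6,8,9,10]=16  [3,4,5,6,7,8,9,10]=56
  size 9 → [0,1,4,5,6,7,8,9,10]=252  [1,3,4,5,6,7,8,9,10]=168  [2,3,4,5,6,7,8,9,10]=72
  first=0(i) contributes 240
  first=2(b) contributes 420
|[w]| = 660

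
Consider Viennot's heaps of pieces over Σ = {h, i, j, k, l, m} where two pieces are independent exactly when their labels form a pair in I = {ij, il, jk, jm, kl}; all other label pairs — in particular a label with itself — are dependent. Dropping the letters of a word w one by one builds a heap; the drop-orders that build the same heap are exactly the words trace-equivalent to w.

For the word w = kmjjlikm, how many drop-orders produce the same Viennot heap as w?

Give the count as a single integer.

31

0(k) covers ∅
1(m) covers 0:k
2(j) covers ∅
3(j) covers 2:j
4(l) covers 1:m, 3:j
5(i) covers 1:m
6(k) covers 5:i
7(m) covers 4:l, 6:k
floor of heap: 0:k, 2:j
completions by unplaced set U, small U first (add the entries for U minus each lowest piece of U):
  |U|=1: {7}:1
  |U|=2: {4,7}:1  {6,7}:1
  |U|=3: {3,4,7}:1  {4,6,7}:2  {5,6,7}:1
  |U|=4: {2,3,4,7}:1  {3,4,6,7}:3  {4,5,6,7}:3
  |U|=5: {1,4,5,6,7}:3  {2,3,4,6,7}:4  {3,4,5,6,7}:6
  |U|=6: {0,1,4,5,6,7}:3  {1,3,4,5,6,7}:9  {2,3,4,5,6,7}:10
  start at 0(k): 19
  start at 2(j): 12
sum over floor = 31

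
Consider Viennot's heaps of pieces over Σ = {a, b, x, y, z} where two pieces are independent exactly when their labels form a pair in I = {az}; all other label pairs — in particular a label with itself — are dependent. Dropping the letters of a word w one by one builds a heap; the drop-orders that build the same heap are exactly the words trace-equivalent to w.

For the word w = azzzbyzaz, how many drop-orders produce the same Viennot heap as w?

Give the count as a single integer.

drop 0:a onto floor
drop 1:z onto floor
drop 2:z onto {1:z}
drop 3:z onto {2:z}
drop 4:b onto {0:a, 3:z}
drop 5:y onto {4:b}
drop 6:z onto {5:y}
drop 7:a onto {5:y}
drop 8:z onto {6:z}
ground layer = {0:a, 1:z}
drop-orders for the pieces not yet dropped (sum over which currently-grounded one goes next):
  1 to go: {7} 1  {8} 1
  2 to go: {6,8} 1  {7,8} 2
  3 to go: {6,7,8} 3
  4 to go: {5,6,7,8} 3
  5 to go: {4,5,6,7,8} 3
  6 to go: {0,4,5,6,7,8} 3  {3,4,5,6,7,8} 3
  7 to go: {0,3,4,5,6,7,8} 6  {2,3,4,5,6,7,8} 3
  if 0:a drops first: 3 orders
  if 1:z drops first: 9 orders
heap linearizations: 12

12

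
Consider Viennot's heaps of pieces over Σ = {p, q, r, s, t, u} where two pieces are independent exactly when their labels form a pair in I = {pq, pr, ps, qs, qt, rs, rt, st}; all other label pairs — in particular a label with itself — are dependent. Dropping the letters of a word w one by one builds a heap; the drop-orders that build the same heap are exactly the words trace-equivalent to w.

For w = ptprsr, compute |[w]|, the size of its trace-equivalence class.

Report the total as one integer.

#0=p has no predecessor
#1=t depends on [0:p]
#2=p depends on [1:t]
#3=r has no predecessor
#4=s has no predecessor
#5=r depends on [3:r]
sources: [0:p, 3:r, 4:s]
N(rest) = Σ N(rest − s) over sources s of rest; N(one piece) = 1:
  size 1 → [2]=1  [4]=1  [5]=1
  size 2 → [1,2]=1  [2,4]=2  [2,5]=2  [3,5]=1  [4,5]=2
  size 3 → [0,1,2]=1  [1,2,4]=3  [1,2,5]=3  [2,3,5]=3  [2,4,5]=6  [3,4,5]=3
  size 4 → [0,1,2,4]=4  [0,1,2,5]=4  [1,2,3,5]=6  [1,2,4,5]=12  [2,3,4,5]=12
  first=0(p) contributes 30
  first=3(r) contributes 20
  first=4(s) contributes 10
|[w]| = 60

60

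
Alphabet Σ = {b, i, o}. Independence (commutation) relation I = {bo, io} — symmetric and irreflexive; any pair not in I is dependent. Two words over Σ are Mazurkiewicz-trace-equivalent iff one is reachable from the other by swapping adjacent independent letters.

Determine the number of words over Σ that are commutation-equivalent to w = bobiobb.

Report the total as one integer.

#0=b has no predecessor
#1=o has no predecessor
#2=b depends on [0:b]
#3=i depends on [2:b]
#4=o depends on [1:o]
#5=b depends on [3:i]
#6=b depends on [5:b]
sources: [0:b, 1:o]
N(rest) = Σ N(rest − s) over sources s of rest; N(one piece) = 1:
  size 1 → [4]=1  [6]=1
  size 2 → [1,4]=1  [4,6]=2  [5,6]=1
  size 3 → [1,4,6]=3  [3,5,6]=1  [4,5,6]=3
  size 4 → [1,4,5,6]=6  [2,3,5,6]=1  [3,4,5,6]=4
  size 5 → [0,2,3,5,6]=1  [1,3,4,5,6]=10  [2,3,4,5,6]=5
  first=0(b) contributes 15
  first=1(o) contributes 6
|[w]| = 21

21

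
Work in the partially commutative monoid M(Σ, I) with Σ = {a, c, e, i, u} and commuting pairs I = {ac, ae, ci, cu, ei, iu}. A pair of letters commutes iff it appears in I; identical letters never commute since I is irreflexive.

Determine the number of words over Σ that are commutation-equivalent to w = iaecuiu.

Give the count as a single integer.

0(i) covers ∅
1(a) covers 0:i
2(e) covers ∅
3(c) covers 2:e
4(u) covers 1:a, 2:e
5(i) covers 1:a
6(u) covers 4:u
floor of heap: 0:i, 2:e
completions by unplaced set U, small U first (add the entries for U minus each lowest piece of U):
  |U|=1: {3}:1  {5}:1  {6}:1
  |U|=2: {3,5}:2  {3,6}:2  {4,6}:1  {5,6}:2
  |U|=3: {3,4,6}:3  {3,5,6}:6  {4,5,6}:3
  |U|=4: {1,4,5,6}:3  {2,3,4,6}:3  {3,4,5,6}:12
  |U|=5: {0,1,4,5,6}:3  {1,3,4,5,6}:15  {2,3,4,5,6}:15
  start at 0(i): 30
  start at 2(e): 18
sum over floor = 48

48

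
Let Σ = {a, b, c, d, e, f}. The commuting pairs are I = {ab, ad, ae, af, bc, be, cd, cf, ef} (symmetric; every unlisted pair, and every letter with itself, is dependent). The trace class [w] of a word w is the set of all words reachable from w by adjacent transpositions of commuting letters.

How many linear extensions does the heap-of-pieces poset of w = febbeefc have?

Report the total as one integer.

70

piece 0:f — minimal
piece 1:e — minimal
piece 2:b rests on {0:f}
piece 3:b rests on {2:b}
piece 4:e rests on {1:e}
piece 5:e rests on {4:e}
piece 6:f rests on {3:b}
piece 7:c rests on {5:e}
minimal pieces: {0:f, 1:e}
ways to finish when only these pieces remain (= sum over removing one remaining piece with nothing left below it):
  1 left: {6}→1  {7}→1
  2 left: {3,6}→1  {5,7}→1  {6,7}→2
  3 left: {2,3,6}→1  {3,6,7}→3  {4,5,7}→1  {5,6,7}→3
  4 left: {0,2,3,6}→1  {1,4,5,7}→1  {2,3,6,7}→4  {3,5,6,7}→6  {4,5,6,7}→4
  5 left: {0,2,3,6,7}→5  {1,4,5,6,7}→5  {2,3,5,6,7}→10  {3,4,5,6,7}→10
  6 left: {0,2,3,5,6,7}→15  {1,3,4,5,6,7}→15  {2,3,4,5,6,7}→20
  placing 0:f first → 35 extensions
  placing 1:e first → 35 extensions
total linear extensions = 70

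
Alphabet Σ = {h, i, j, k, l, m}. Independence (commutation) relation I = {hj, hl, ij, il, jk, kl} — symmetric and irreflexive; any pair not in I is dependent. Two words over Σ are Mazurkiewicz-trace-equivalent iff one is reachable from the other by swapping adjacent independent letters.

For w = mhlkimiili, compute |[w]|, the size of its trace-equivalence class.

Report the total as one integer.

#0=m has no predecessor
#1=h depends on [0:m]
#2=l depends on [0:m]
#3=k depends on [1:h]
#4=i depends on [3:k]
#5=m depends on [2:l, 4:i]
#6=i depends on [5:m]
#7=i depends on [6:i]
#8=l depends on [5:m]
#9=i depends on [7:i]
sources: [0:m]
N(rest) = Σ N(rest − s) over sources s of rest; N(one piece) = 1:
  size 1 → [8]=1  [9]=1
  size 2 → [7,9]=1  [8,9]=2
  size 3 → [6,7,9]=1  [7,8,9]=3
  size 4 → [6,7,8,9]=4
  size 5 → [5,6,7,8,9]=4
  size 6 → [2,5,6,7,8,9]=4  [4,5,6,7,8,9]=4
  size 7 → [2,4,5,6,7,8,9]=8  [3,4,5,6,7,8,9]=4
  size 8 → [1,3,4,5,6,7,8,9]=4  [2,3,4,5,6,7,8,9]=12
  first=0(m) contributes 16

16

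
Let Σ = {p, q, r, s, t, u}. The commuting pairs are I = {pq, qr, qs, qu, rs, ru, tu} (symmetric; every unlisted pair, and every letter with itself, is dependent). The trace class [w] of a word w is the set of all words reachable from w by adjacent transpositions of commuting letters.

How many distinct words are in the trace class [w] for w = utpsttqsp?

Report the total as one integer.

6

piece 0:u — minimal
piece 1:t — minimal
piece 2:p rests on {0:u, 1:t}
piece 3:s rests on {2:p}
piece 4:t rests on {3:s}
piece 5:t rests on {4:t}
piece 6:q rests on {5:t}
piece 7:s rests on {5:t}
piece 8:p rests on {7:s}
minimal pieces: {0:u, 1:t}
ways to finish when only these pieces remain (= sum over removing one remaining piece with nothing left below it):
  1 left: {6}→1  {8}→1
  2 left: {6,8}→2  {7,8}→1
  3 left: {6,7,8}→3
  4 left: {5,6,7,8}→3
  5 left: {4,5,6,7,8}→3
  6 left: {3,4,5,6,7,8}→3
  7 left: {2,3,4,5,6,7,8}→3
  placing 0:u first → 3 extensions
  placing 1:t first → 3 extensions
total linear extensions = 6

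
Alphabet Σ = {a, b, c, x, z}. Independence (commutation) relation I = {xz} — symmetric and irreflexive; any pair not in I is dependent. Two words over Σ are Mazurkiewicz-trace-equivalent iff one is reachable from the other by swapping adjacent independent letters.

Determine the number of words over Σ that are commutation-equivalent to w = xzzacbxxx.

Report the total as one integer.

piece 0:x — minimal
piece 1:z — minimal
piece 2:z rests on {1:z}
piece 3:a rests on {0:x, 2:z}
piece 4:c rests on {3:a}
piece 5:b rests on {4:c}
piece 6:x rests on {5:b}
piece 7:x rests on {6:x}
piece 8:x rests on {7:x}
minimal pieces: {0:x, 1:z}
ways to finish when only these pieces remain (= sum over removing one remaining piece with nothing left below it):
  1 left: {8}→1
  2 left: {7,8}→1
  3 left: {6,7,8}→1
  4 left: {5,6,7,8}→1
  5 left: {4,5,6,7,8}→1
  6 left: {3,4,5,6,7,8}→1
  7 left: {0,3,4,5,6,7,8}→1  {2,3,4,5,6,7,8}→1
  placing 0:x first → 1 extensions
  placing 1:z first → 2 extensions
total linear extensions = 3

3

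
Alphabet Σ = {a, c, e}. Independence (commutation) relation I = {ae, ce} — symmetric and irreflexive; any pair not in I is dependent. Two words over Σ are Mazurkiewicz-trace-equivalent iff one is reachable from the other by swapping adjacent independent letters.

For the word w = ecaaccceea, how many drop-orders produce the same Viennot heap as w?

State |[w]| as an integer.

#0=e has no predecessor
#1=c has no predecessor
#2=a depends on [1:c]
#3=a depends on [2:a]
#4=c depends on [3:a]
#5=c depends on [4:c]
#6=c depends on [5:c]
#7=e depends on [0:e]
#8=e depends on [7:e]
#9=a depends on [6:c]
sources: [0:e, 1:c]
N(rest) = Σ N(rest − s) over sources s of rest; N(one piece) = 1:
  size 1 → [8]=1  [9]=1
  size 2 → [6,9]=1  [7,8]=1  [8,9]=2
  size 3 → [0,7,8]=1  [5,6,9]=1  [6,8,9]=3  [7,8,9]=3
  size 4 → [0,7,8,9]=4  [4,5,6,9]=1  [5,6,8,9]=4  [6,7,8,9]=6
  size 5 → [0,6,7,8,9]=10  [3,4,5,6,9]=1  [4,5,6,8,9]=5  [5,6,7,8,9]=10
  size 6 → [0,5,6,7,8,9]=20  [2,3,4,5,6,9]=1  [3,4,5,6,8,9]=6  [4,5,6,7,8,9]=15
  size 7 → [0,4,5,6,7,8,9]=35  [1,2,3,4,5,6,9]=1  [2,3,4,5,6,8,9]=7  [3,4,5,6,7,8,9]=21
  size 8 → [0,3,4,5,6,7,8,9]=56  [1,2,3,4,5,6,8,9]=8  [2,3,4,5,6,7,8,9]=28
  first=0(e) contributes 36
  first=1(c) contributes 84
|[w]| = 120

120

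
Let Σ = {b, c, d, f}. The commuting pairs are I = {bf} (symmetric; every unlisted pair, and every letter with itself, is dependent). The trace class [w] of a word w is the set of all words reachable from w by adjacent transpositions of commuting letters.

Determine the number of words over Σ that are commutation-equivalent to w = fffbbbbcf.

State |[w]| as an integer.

35

drop 0:f onto floor
drop 1:f onto {0:f}
drop 2:f onto {1:f}
drop 3:b onto floor
drop 4:b onto {3:b}
drop 5:b onto {4:b}
drop 6:b onto {5:b}
drop 7:c onto {2:f, 6:b}
drop 8:f onto {7:c}
ground layer = {0:f, 3:b}
drop-orders for the pieces not yet dropped (sum over which currently-grounded one goes next):
  1 to go: {8} 1
  2 to go: {7,8} 1
  3 to go: {2,7,8} 1  {6,7,8} 1
  4 to go: {1,2,7,8} 1  {2,6,7,8} 2  {5,6,7,8} 1
  5 to go: {0,1,2,7,8} 1  {1,2,6,7,8} 3  {2,5,6,7,8} 3  {4,5,6,7,8} 1
  6 to go: {0,1,2,6,7,8} 4  {1,2,5,6,7,8} 6  {2,4,5,6,7,8} 4  {3,4,5,6,7,8} 1
  7 to go: {0,1,2,5,6,7,8} 10  {1,2,4,5,6,7,8} 10  {2,3,4,5,6,7,8} 5
  if 0:f drops first: 15 orders
  if 3:b drops first: 20 orders
heap linearizations: 35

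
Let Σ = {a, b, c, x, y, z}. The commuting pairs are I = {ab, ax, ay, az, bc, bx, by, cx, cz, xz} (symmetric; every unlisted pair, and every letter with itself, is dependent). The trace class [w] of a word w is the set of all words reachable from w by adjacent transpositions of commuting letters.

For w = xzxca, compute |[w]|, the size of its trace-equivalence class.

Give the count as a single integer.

piece 0:x — minimal
piece 1:z — minimal
piece 2:x rests on {0:x}
piece 3:c — minimal
piece 4:a rests on {3:c}
minimal pieces: {0:x, 1:z, 3:c}
ways to finish when only these pieces remain (= sum over removing one remaining piece with nothing left below it):
  1 left: {1}→1  {2}→1  {4}→1
  2 left: {0,2}→1  {1,2}→2  {1,4}→2  {2,4}→2  {3,4}→1
  3 left: {0,1,2}→3  {0,2,4}→3  {1,2,4}→6  {1,3,4}→3  {2,3,4}→3
  placing 0:x first → 12 extensions
  placing 1:z first → 6 extensions
  placing 3:c first → 12 extensions
total linear extensions = 30

30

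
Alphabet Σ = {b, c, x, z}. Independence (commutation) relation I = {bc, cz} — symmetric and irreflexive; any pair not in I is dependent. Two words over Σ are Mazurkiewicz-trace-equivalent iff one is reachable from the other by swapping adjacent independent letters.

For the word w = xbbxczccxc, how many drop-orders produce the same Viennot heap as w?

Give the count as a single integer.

4

drop 0:x onto floor
drop 1:b onto {0:x}
drop 2:b onto {1:b}
drop 3:x onto {2:b}
drop 4:c onto {3:x}
drop 5:z onto {3:x}
drop 6:c onto {4:c}
drop 7:c onto {6:c}
drop 8:x onto {5:z, 7:c}
drop 9:c onto {8:x}
ground layer = {0:x}
drop-orders for the pieces not yet dropped (sum over which currently-grounded one goes next):
  1 to go: {9} 1
  2 to go: {8,9} 1
  3 to go: {5,8,9} 1  {7,8,9} 1
  4 to go: {5,7,8,9} 2  {6,7,8,9} 1
  5 to go: {4,6,7,8,9} 1  {5,6,7,8,9} 3
  6 to go: {4,5,6,7,8,9} 4
  7 to go: {3,4,5,6,7,8,9} 4
  8 to go: {2,3,4,5,6,7,8,9} 4
  if 0:x drops first: 4 orders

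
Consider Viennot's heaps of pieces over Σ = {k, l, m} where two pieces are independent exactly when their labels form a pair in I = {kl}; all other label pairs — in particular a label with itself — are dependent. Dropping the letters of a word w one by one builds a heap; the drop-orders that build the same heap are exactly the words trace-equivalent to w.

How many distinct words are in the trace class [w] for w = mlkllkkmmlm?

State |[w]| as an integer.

20

piece 0:m — minimal
piece 1:l rests on {0:m}
piece 2:k rests on {0:m}
piece 3:l rests on {1:l}
piece 4:l rests on {3:l}
piece 5:k rests on {2:k}
piece 6:k rests on {5:k}
piece 7:m rests on {4:l, 6:k}
piece 8:m rests on {7:m}
piece 9:l rests on {8:m}
piece 10:m rests on {9:l}
minimal pieces: {0:m}
ways to finish when only these pieces remain (= sum over removing one remaining piece with nothing left below it):
  1 left: {10}→1
  2 left: {9,10}→1
  3 left: {8,9,10}→1
  4 left: {7,8,9,10}→1
  5 left: {4,7,8,9,10}→1  {6,7,8,9,10}→1
  6 left: {3,4,7,8,9,10}→1  {4,6,7,8,9,10}→2  {5,6,7,8,9,10}→1
  7 left: {1,3,4,7,8,9,10}→1  {2,5,6,7,8,9,10}→1  {3,4,6,7,8,9,10}→3  {4,5,6,7,8,9,10}→3
  8 left: {1,3,4,6,7,8,9,10}→4  {2,4,5,6,7,8,9,10}→4  {3,4,5,6,7,8,9,10}→6
  9 left: {1,3,4,5,6,7,8,9,10}→10  {2,3,4,5,6,7,8,9,10}→10
  placing 0:m first → 20 extensions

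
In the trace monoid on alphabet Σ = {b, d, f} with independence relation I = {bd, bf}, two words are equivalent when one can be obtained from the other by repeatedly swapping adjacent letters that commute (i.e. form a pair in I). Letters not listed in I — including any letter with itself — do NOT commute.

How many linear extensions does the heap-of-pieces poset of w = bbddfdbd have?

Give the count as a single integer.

piece 0:b — minimal
piece 1:b rests on {0:b}
piece 2:d — minimal
piece 3:d rests on {2:d}
piece 4:f rests on {3:d}
piece 5:d rests on {4:f}
piece 6:b rests on {1:b}
piece 7:d rests on {5:d}
minimal pieces: {0:b, 2:d}
ways to finish when only these pieces remain (= sum over removing one remaining piece with nothing left below it):
  1 left: {6}→1  {7}→1
  2 left: {1,6}→1  {5,7}→1  {6,7}→2
  3 left: {0,1,6}→1  {1,6,7}→3  {4,5,7}→1  {5,6,7}→3
  4 left: {0,1,6,7}→4  {1,5,6,7}→6  {3,4,5,7}→1  {4,5,6,7}→4
  5 left: {0,1,5,6,7}→10  {1,4,5,6,7}→10  {2,3,4,5,7}→1  {3,4,5,6,7}→5
  6 left: {0,1,4,5,6,7}→20  {1,3,4,5,6,7}→15  {2,3,4,5,6,7}→6
  placing 0:b first → 21 extensions
  placing 2:d first → 35 extensions
total linear extensions = 56

56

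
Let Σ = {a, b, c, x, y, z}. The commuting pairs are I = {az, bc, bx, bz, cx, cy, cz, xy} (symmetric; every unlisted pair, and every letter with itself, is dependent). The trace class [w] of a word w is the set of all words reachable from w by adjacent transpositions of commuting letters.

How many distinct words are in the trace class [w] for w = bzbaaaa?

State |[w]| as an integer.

7

piece 0:b — minimal
piece 1:z — minimal
piece 2:b rests on {0:b}
piece 3:a rests on {2:b}
piece 4:a rests on {3:a}
piece 5:a rests on {4:a}
piece 6:a rests on {5:a}
minimal pieces: {0:b, 1:z}
ways to finish when only these pieces remain (= sum over removing one remaining piece with nothing left below it):
  1 left: {1}→1  {6}→1
  2 left: {1,6}→2  {5,6}→1
  3 left: {1,5,6}→3  {4,5,6}→1
  4 left: {1,4,5,6}→4  {3,4,5,6}→1
  5 left: {1,3,4,5,6}→5  {2,3,4,5,6}→1
  placing 0:b first → 6 extensions
  placing 1:z first → 1 extensions
total linear extensions = 7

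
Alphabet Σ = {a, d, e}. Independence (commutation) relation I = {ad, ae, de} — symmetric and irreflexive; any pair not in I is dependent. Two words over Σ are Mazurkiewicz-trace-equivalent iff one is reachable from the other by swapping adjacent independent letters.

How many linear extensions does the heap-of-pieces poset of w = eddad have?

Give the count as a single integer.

0(e) covers ∅
1(d) covers ∅
2(d) covers 1:d
3(a) covers ∅
4(d) covers 2:d
floor of heap: 0:e, 1:d, 3:a
completions by unplaced set U, small U first (add the entries for U minus each lowest piece of U):
  |U|=1: {0}:1  {3}:1  {4}:1
  |U|=2: {0,3}:2  {0,4}:2  {2,4}:1  {3,4}:2
  |U|=3: {0,2,4}:3  {0,3,4}:6  {1,2,4}:1  {2,3,4}:3
  start at 0(e): 4
  start at 1(d): 12
  start at 3(a): 4
sum over floor = 20

20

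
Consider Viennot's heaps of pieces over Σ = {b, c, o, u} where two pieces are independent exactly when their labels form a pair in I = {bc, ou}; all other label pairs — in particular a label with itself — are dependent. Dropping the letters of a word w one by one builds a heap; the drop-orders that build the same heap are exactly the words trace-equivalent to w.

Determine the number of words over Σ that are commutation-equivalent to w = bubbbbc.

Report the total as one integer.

5

#0=b has no predecessor
#1=u depends on [0:b]
#2=b depends on [1:u]
#3=b depends on [2:b]
#4=b depends on [3:b]
#5=b depends on [4:b]
#6=c depends on [1:u]
sources: [0:b]
N(rest) = Σ N(rest − s) over sources s of rest; N(one piece) = 1:
  size 1 → [5]=1  [6]=1
  size 2 → [4,5]=1  [5,6]=2
  size 3 → [3,4,5]=1  [4,5,6]=3
  size 4 → [2,3,4,5]=1  [3,4,5,6]=4
  size 5 → [2,3,4,5,6]=5
  first=0(b) contributes 5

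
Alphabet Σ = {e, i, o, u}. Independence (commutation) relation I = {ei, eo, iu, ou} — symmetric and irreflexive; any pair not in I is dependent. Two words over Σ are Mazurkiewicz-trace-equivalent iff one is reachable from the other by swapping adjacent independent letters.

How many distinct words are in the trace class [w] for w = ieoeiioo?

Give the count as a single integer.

28

piece 0:i — minimal
piece 1:e — minimal
piece 2:o rests on {0:i}
piece 3:e rests on {1:e}
piece 4:i rests on {2:o}
piece 5:i rests on {4:i}
piece 6:o rests on {5:i}
piece 7:o rests on {6:o}
minimal pieces: {0:i, 1:e}
ways to finish when only these pieces remain (= sum over removing one remaining piece with nothing left below it):
  1 left: {3}→1  {7}→1
  2 left: {1,3}→1  {3,7}→2  {6,7}→1
  3 left: {1,3,7}→3  {3,6,7}→3  {5,6,7}→1
  4 left: {1,3,6,7}→6  {3,5,6,7}→4  {4,5,6,7}→1
  5 left: {1,3,5,6,7}→10  {2,4,5,6,7}→1  {3,4,5,6,7}→5
  6 left: {0,2,4,5,6,7}→1  {1,3,4,5,6,7}→15  {2,3,4,5,6,7}→6
  placing 0:i first → 21 extensions
  placing 1:e first → 7 extensions
total linear extensions = 28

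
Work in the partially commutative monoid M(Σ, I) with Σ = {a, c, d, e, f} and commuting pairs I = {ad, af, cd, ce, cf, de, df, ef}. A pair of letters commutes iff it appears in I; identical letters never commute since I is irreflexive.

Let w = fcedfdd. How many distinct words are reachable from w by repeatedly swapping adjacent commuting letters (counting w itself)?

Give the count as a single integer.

420

drop 0:f onto floor
drop 1:c onto floor
drop 2:e onto floor
drop 3:d onto floor
drop 4:f onto {0:f}
drop 5:d onto {3:d}
drop 6:d onto {5:d}
ground layer = {0:f, 1:c, 2:e, 3:d}
drop-orders for the pieces not yet dropped (sum over which currently-grounded one goes next):
  1 to go: {1} 1  {2} 1  {4} 1  {6} 1
  2 to go: {0,4} 1  {1,2} 2  {1,4} 2  {1,6} 2  {2,4} 2  {2,6} 2  {4,6} 2  {5,6} 1
  3 to go: {0,1,4} 3  {0,2,4} 3  {0,4,6} 3  {1,2,4} 6  {1,2,6} 6  {1,4,6} 6  {1,5,6} 3  {2,4,6} 6  {2,5,6} 3  {3,5,6} 1  {4,5,6} 3
  4 to go: {0,1,2,4} 12  {0,1,4,6} 12  {0,2,4,6} 12  {0,4,5,6} 6  {1,2,4,6} 24  {1,2,5,6} 12  {1,3,5,6} 4  {1,4,5,6} 12  {2,3,5,6} 4  {2,4,5,6} 12  {3,4,5,6} 4
  5 to go: {0,1,2,4,6} 60  {0,1,4,5,6} 30  {0,2,4,5,6} 30  {0,3,4,5,6} 10  {1,2,3,5,6} 20  {1,2,4,5,6} 60  {1,3,4,5,6} 20  {2,3,4,5,6} 20
  if 0:f drops first: 120 orders
  if 1:c drops first: 60 orders
  if 2:e drops first: 60 orders
  if 3:d drops first: 180 orders
heap linearizations: 420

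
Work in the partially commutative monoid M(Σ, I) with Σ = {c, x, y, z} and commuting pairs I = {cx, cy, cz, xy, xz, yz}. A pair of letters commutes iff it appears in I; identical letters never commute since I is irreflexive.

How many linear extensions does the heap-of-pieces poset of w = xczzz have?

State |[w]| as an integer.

20

piece 0:x — minimal
piece 1:c — minimal
piece 2:z — minimal
piece 3:z rests on {2:z}
piece 4:z rests on {3:z}
minimal pieces: {0:x, 1:c, 2:z}
ways to finish when only these pieces remain (= sum over removing one remaining piece with nothing left below it):
  1 left: {0}→1  {1}→1  {4}→1
  2 left: {0,1}→2  {0,4}→2  {1,4}→2  {3,4}→1
  3 left: {0,1,4}→6  {0,3,4}→3  {1,3,4}→3  {2,3,4}→1
  placing 0:x first → 4 extensions
  placing 1:c first → 4 extensions
  placing 2:z first → 12 extensions
total linear extensions = 20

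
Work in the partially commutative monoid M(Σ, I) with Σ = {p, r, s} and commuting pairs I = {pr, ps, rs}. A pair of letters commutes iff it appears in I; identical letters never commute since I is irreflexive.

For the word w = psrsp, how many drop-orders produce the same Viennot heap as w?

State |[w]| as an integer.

piece 0:p — minimal
piece 1:s — minimal
piece 2:r — minimal
piece 3:s rests on {1:s}
piece 4:p rests on {0:p}
minimal pieces: {0:p, 1:s, 2:r}
ways to finish when only these pieces remain (= sum over removing one remaining piece with nothing left below it):
  1 left: {2}→1  {3}→1  {4}→1
  2 left: {0,4}→1  {1,3}→1  {2,3}→2  {2,4}→2  {3,4}→2
  3 left: {0,2,4}→3  {0,3,4}→3  {1,2,3}→3  {1,3,4}→3  {2,3,4}→6
  placing 0:p first → 12 extensions
  placing 1:s first → 12 extensions
  placing 2:r first → 6 extensions
total linear extensions = 30

30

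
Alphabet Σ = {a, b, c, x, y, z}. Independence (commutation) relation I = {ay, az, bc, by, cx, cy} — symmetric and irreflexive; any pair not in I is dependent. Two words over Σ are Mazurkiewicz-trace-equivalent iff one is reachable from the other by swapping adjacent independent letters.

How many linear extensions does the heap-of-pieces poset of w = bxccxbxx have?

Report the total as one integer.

0(b) covers ∅
1(x) covers 0:b
2(c) covers ∅
3(c) covers 2:c
4(x) covers 1:x
5(b) covers 4:x
6(x) covers 5:b
7(x) covers 6:x
floor of heap: 0:b, 2:c
completions by unplaced set U, small U first (add the entries for U minus each lowest piece of U):
  |U|=1: {3}:1  {7}:1
  |U|=2: {2,3}:1  {3,7}:2  {6,7}:1
  |U|=3: {2,3,7}:3  {3,6,7}:3  {5,6,7}:1
  |U|=4: {2,3,6,7}:6  {3,5,6,7}:4  {4,5,6,7}:1
  |U|=5: {1,4,5,6,7}:1  {2,3,5,6,7}:10  {3,4,5,6,7}:5
  |U|=6: {0,1,4,5,6,7}:1  {1,3,4,5,6,7}:6  {2,3,4,5,6,7}:15
  start at 0(b): 21
  start at 2(c): 7
sum over floor = 28

28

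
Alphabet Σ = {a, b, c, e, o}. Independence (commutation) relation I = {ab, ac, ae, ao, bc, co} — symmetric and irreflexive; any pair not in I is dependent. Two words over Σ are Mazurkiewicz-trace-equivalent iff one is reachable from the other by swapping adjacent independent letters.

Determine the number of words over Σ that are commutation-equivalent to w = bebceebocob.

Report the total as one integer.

10

piece 0:b — minimal
piece 1:e rests on {0:b}
piece 2:b rests on {1:e}
piece 3:c rests on {1:e}
piece 4:e rests on {2:b, 3:c}
piece 5:e rests on {4:e}
piece 6:b rests on {5:e}
piece 7:o rests on {6:b}
piece 8:c rests on {5:e}
piece 9:o rests on {7:o}
piece 10:b rests on {9:o}
minimal pieces: {0:b}
ways to finish when only these pieces remain (= sum over removing one remaining piece with nothing left below it):
  1 left: {8}→1  {10}→1
  2 left: {8,10}→2  {9,10}→1
  3 left: {7,9,10}→1  {8,9,10}→3
  4 left: {6,7,9,10}→1  {7,8,9,10}→4
  5 left: {6,7,8,9,10}→5
  6 left: {5,6,7,8,9,10}→5
  7 left: {4,5,6,7,8,9,10}→5
  8 left: {2,4,5,6,7,8,9,10}→5  {3,4,5,6,7,8,9,10}→5
  9 left: {2,3,4,5,6,7,8,9,10}→10
  placing 0:b first → 10 extensions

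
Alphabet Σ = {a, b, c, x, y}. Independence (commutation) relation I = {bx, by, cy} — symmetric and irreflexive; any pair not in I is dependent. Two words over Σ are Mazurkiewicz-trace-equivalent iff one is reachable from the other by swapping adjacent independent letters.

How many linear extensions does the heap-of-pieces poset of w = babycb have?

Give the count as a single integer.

piece 0:b — minimal
piece 1:a rests on {0:b}
piece 2:b rests on {1:a}
piece 3:y rests on {1:a}
piece 4:c rests on {2:b}
piece 5:b rests on {4:c}
minimal pieces: {0:b}
ways to finish when only these pieces remain (= sum over removing one remaining piece with nothing left below it):
  1 left: {3}→1  {5}→1
  2 left: {3,5}→2  {4,5}→1
  3 left: {2,4,5}→1  {3,4,5}→3
  4 left: {2,3,4,5}→4
  placing 0:b first → 4 extensions

4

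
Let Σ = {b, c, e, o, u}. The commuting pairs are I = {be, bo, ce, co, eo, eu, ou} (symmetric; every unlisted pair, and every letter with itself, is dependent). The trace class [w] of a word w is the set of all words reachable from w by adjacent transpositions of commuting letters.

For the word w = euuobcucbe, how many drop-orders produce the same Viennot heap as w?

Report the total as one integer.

#0=e has no predecessor
#1=u has no predecessor
#2=u depends on [1:u]
#3=o has no predecessor
#4=b depends on [2:u]
#5=c depends on [4:b]
#6=u depends on [5:c]
#7=c depends on [6:u]
#8=b depends on [7:c]
#9=e depends on [0:e]
sources: [0:e, 1:u, 3:o]
N(rest) = Σ N(rest − s) over sources s of rest; N(one piece) = 1:
  size 1 → [3]=1  [8]=1  [9]=1
  size 2 → [0,9]=1  [3,8]=2  [3,9]=2  [7,8]=1  [8,9]=2
  size 3 → [0,3,9]=3  [0,8,9]=3  [3,7,8]=3  [3,8,9]=6  [6,7,8]=1  [7,8,9]=3
  size 4 → [0,3,8,9]=12  [0,7,8,9]=6  [3,6,7,8]=4  [3,7,8,9]=12  [5,6,7,8]=1  [6,7,8,9]=4
  size 5 → [0,3,7,8,9]=30  [0,6,7,8,9]=10  [3,5,6,7,8]=5  [3,6,7,8,9]=20  [4,5,6,7,8]=1  [5,6,7,8,9]=5
  size 6 → [0,3,6,7,8,9]=60  [0,5,6,7,8,9]=15  [2,4,5,6,7,8]=1  [3,4,5,6,7,8]=6  [3,5,6,7,8,9]=30  [4,5,6,7,8,9]=6
  size 7 → [0,3,5,6,7,8,9]=105  [0,4,5,6,7,8,9]=21  [1,2,4,5,6,7,8]=1  [2,3,4,5,6,7,8]=7  [2,4,5,6,7,8,9]=7  [3,4,5,6,7,8,9]=42
  size 8 → [0,2,4,5,6,7,8,9]=28  [0,3,4,5,6,7,8,9]=168  [1,2,3,4,5,6,7,8]=8  [1,2,4,5,6,7,8,9]=8  [2,3,4,5,6,7,8,9]=56
  first=0(e) contributes 72
  first=1(u) contributes 252
  first=3(o) contributes 36
|[w]| = 360

360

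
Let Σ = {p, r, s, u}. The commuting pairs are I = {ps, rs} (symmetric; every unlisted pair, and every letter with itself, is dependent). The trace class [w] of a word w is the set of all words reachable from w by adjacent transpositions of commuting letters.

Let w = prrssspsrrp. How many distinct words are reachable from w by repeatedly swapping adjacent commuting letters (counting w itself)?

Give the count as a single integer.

330

#0=p has no predecessor
#1=r depends on [0:p]
#2=r depends on [1:r]
#3=s has no predecessor
#4=s depends on [3:s]
#5=s depends on [4:s]
#6=p depends on [2:r]
#7=s depends on [5:s]
#8=r depends on [6:p]
#9=r depends on [8:r]
#10=p depends on [9:r]
sources: [0:p, 3:s]
N(rest) = Σ N(rest − s) over sources s of rest; N(one piece) = 1:
  size 1 → [7]=1  [10]=1
  size 2 → [5,7]=1  [7,10]=2  [9,10]=1
  size 3 → [4,5,7]=1  [5,7,10]=3  [7,9,10]=3  [8,9,10]=1
  size 4 → [3,4,5,7]=1  [4,5,7,10]=4  [5,7,9,10]=6  [6,8,9,10]=1  [7,8,9,10]=4
  size 5 → [2,6,8,9,10]=1  [3,4,5,7,10]=5  [4,5,7,9,10]=10  [5,7,8,9,10]=10  [6,7,8,9,10]=5
  size 6 → [1,2,6,8,9,10]=1  [2,6,7,8,9,10]=6  [3,4,5,7,9,10]=15  [4,5,7,8,9,10]=20  [5,6,7,8,9,10]=15
  size 7 → [0,1,2,6,8,9,10]=1  [1,2,6,7,8,9,10]=7  [2,5,6,7,8,9,10]=21  [3,4,5,7,8,9,10]=35  [4,5,6,7,8,9,10]=35
  size 8 → [0,1,2,6,7,8,9,10]=8  [1,2,5,6,7,8,9,10]=28  [2,4,5,6,7,8,9,10]=56  [3,4,5,6,7,8,9,10]=70
  size 9 → [0,1,2,5,6,7,8,9,10]=36  [1,2,4,5,6,7,8,9,10]=84  [2,3,4,5,6,7,8,9,10]=126
  first=0(p) contributes 210
  first=3(s) contributes 120
|[w]| = 330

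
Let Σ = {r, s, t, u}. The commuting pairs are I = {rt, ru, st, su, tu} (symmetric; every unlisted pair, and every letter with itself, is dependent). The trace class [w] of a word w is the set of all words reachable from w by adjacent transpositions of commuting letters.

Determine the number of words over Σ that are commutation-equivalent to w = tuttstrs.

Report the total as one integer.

280

piece 0:t — minimal
piece 1:u — minimal
piece 2:t rests on {0:t}
piece 3:t rests on {2:t}
piece 4:s — minimal
piece 5:t rests on {3:t}
piece 6:r rests on {4:s}
piece 7:s rests on {6:r}
minimal pieces: {0:t, 1:u, 4:s}
ways to finish when only these pieces remain (= sum over removing one remaining piece with nothing left below it):
  1 left: {1}→1  {5}→1  {7}→1
  2 left: {1,5}→2  {1,7}→2  {3,5}→1  {5,7}→2  {6,7}→1
  3 left: {1,3,5}→3  {1,5,7}→6  {1,6,7}→3  {2,3,5}→1  {3,5,7}→3  {4,6,7}→1  {5,6,7}→3
  4 left: {0,2,3,5}→1  {1,2,3,5}→4  {1,3,5,7}→12  {1,4,6,7}→4  {1,5,6,7}→12  {2,3,5,7}→4  {3,5,6,7}→6  {4,5,6,7}→4
  5 left: {0,1,2,3,5}→5  {0,2,3,5,7}→5  {1,2,3,5,7}→20  {1,3,5,6,7}→30  {1,4,5,6,7}→20  {2,3,5,6,7}→10  {3,4,5,6,7}→10
  6 left: {0,1,2,3,5,7}→30  {0,2,3,5,6,7}→15  {1,2,3,5,6,7}→60  {1,3,4,5,6,7}→60  {2,3,4,5,6,7}→20
  placing 0:t first → 140 extensions
  placing 1:u first → 35 extensions
  placing 4:s first → 105 extensions
total linear extensions = 280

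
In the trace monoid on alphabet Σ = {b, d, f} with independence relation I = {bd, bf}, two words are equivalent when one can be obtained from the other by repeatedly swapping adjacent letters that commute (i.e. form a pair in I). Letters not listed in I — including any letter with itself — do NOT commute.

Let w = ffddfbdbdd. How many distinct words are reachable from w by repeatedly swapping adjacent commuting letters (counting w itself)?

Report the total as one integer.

drop 0:f onto floor
drop 1:f onto {0:f}
drop 2:d onto {1:f}
drop 3:d onto {2:d}
drop 4:f onto {3:d}
drop 5:b onto floor
drop 6:d onto {4:f}
drop 7:b onto {5:b}
drop 8:d onto {6:d}
drop 9:d onto {8:d}
ground layer = {0:f, 5:b}
drop-orders for the pieces not yet dropped (sum over which currently-grounded one goes next):
  1 to go: {7} 1  {9} 1
  2 to go: {5,7} 1  {7,9} 2  {8,9} 1
  3 to go: {5,7,9} 3  {6,8,9} 1  {7,8,9} 3
  4 to go: {4,6,8,9} 1  {5,7,8,9} 6  {6,7,8,9} 4
  5 to go: {3,4,6,8,9} 1  {4,6,7,8,9} 5  {5,6,7,8,9} 10
  6 to go: {2,3,4,6,8,9} 1  {3,4,6,7,8,9} 6  {4,5,6,7,8,9} 15
  7 to go: {1,2,3,4,6,8,9} 1  {2,3,4,6,7,8,9} 7  {3,4,5,6,7,8,9} 21
  8 to go: {0,1,2,3,4,6,8,9} 1  {1,2,3,4,6,7,8,9} 8  {2,3,4,5,6,7,8,9} 28
  if 0:f drops first: 36 orders
  if 5:b drops first: 9 orders
heap linearizations: 45

45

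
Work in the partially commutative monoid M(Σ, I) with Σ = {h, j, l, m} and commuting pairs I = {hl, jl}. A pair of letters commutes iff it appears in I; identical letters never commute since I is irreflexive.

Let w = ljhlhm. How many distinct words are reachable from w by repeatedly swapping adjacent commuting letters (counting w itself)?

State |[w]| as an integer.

10

piece 0:l — minimal
piece 1:j — minimal
piece 2:h rests on {1:j}
piece 3:l rests on {0:l}
piece 4:h rests on {2:h}
piece 5:m rests on {3:l, 4:h}
minimal pieces: {0:l, 1:j}
ways to finish when only these pieces remain (= sum over removing one remaining piece with nothing left below it):
  1 left: {5}→1
  2 left: {3,5}→1  {4,5}→1
  3 left: {0,3,5}→1  {2,4,5}→1  {3,4,5}→2
  4 left: {0,3,4,5}→3  {1,2,4,5}→1  {2,3,4,5}→3
  placing 0:l first → 4 extensions
  placing 1:j first → 6 extensions
total linear extensions = 10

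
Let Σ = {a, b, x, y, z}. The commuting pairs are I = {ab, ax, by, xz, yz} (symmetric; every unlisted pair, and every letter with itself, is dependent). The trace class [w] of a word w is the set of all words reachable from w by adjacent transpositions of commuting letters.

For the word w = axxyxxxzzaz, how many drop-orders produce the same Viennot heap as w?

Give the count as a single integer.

0(a) covers ∅
1(x) covers ∅
2(x) covers 1:x
3(y) covers 0:a, 2:x
4(x) covers 3:y
5(x) covers 4:x
6(x) covers 5:x
7(z) covers 0:a
8(z) covers 7:z
9(a) covers 3:y, 8:z
10(z) covers 9:a
floor of heap: 0:a, 1:x
completions by unplaced set U, small U first (add the entries for U minus each lowest piece of U):
  |U|=1: {6}:1  {10}:1
  |U|=2: {5,6}:1  {6,10}:2  {9,10}:1
  |U|=3: {4,5,6}:1  {5,6,10}:3  {6,9,10}:3  {8,9,10}:1
  |U|=4: {4,5,6,10}:4  {5,6,9,10}:6  {6,8,9,10}:4  {7,8,9,10}:1
  |U|=5: {4,5,6,9,10}:10  {5,6,8,9,10}:10  {6,7,8,9,10}:5
  |U|=6: {3,4,5,6,9,10}:10  {4,5,6,8,9,10}:20  {5,6,7,8,9,10}:15
  |U|=7: {2,3,4,5,6,9,10}:10  {3,4,5,6,8,9,10}:30  {4,5,6,7,8,9,10}:35
  |U|=8: {1,2,3,4,5,6,9,10}:10  {2,3,4,5,6,8,9,10}:40  {3,4,5,6,7,8,9,10}:65
  |U|=9: {0,3,4,5,6,7,8,9,10}:65  {1,2,3,4,5,6,8,9,10}:50  {2,3,4,5,6,7,8,9,10}:105
  start at 0(a): 155
  start at 1(x): 170
sum over floor = 325

325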